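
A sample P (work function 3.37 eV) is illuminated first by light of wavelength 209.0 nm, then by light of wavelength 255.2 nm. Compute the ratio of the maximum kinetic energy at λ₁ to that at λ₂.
1.7216

Using Einstein's equation: KE_max = hc/λ - φ

For λ₁ = 209.0 nm:
E₁ = hc/λ₁ = 5.9323 eV
KE₁ = E₁ - φ = 5.9323 - 3.37 = 2.5623 eV

For λ₂ = 255.2 nm:
E₂ = hc/λ₂ = 4.8583 eV
KE₂ = E₂ - φ = 4.8583 - 3.37 = 1.4883 eV

Ratio: KE₁/KE₂ = 2.5623/1.4883 = 1.7216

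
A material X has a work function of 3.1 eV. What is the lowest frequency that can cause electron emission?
7.4958e+14 Hz

The threshold frequency is when the photon energy equals the work function:
hf₀ = φ

Solving for f₀:
f₀ = φ/h = (3.1 eV × 1.602×10⁻¹⁹ J/eV) / (6.626×10⁻³⁴ J·s)
f₀ = 7.4958e+14 Hz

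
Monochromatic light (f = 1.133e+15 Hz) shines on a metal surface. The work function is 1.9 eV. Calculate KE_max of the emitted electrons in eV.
2.7857 eV

Using Einstein's photoelectric equation: KE_max = hf - φ

First, calculate the photon energy:
E_photon = hf = (6.626×10⁻³⁴ J·s)(1.133e+15 Hz)
E_photon = 4.6857 eV

Then, the maximum kinetic energy:
KE_max = E_photon - φ = 4.6857 eV - 1.9 eV = 2.7857 eV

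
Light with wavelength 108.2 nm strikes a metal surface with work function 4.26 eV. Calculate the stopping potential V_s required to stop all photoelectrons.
7.1988 V

The stopping potential V_s satisfies: eV_s = KE_max

First, find KE_max using Einstein's equation:
E_photon = hc/λ = 11.4588 eV
KE_max = E_photon - φ = 11.4588 - 4.26 = 7.1988 eV

Since eV_s = KE_max:
V_s = KE_max/e = 7.1988 V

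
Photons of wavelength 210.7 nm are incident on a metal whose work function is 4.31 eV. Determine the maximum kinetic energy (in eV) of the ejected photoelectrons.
1.5744 eV

Using Einstein's photoelectric equation: KE_max = hf - φ = hc/λ - φ

First, calculate the photon energy:
E_photon = hc/λ = (6.626×10⁻³⁴ J·s)(3×10⁸ m/s) / (210.7×10⁻⁹ m)
E_photon = 5.8844 eV

Then, the maximum kinetic energy:
KE_max = E_photon - φ = 5.8844 eV - 4.31 eV = 1.5744 eV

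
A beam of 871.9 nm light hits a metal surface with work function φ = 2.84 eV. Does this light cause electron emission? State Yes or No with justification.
No

For photoemission, the photon energy must exceed the work function.

Photon energy: E = hc/λ = 1.4220 eV
Work function: φ = 2.84 eV

Since E_photon (1.4220 eV) < φ (2.84 eV), photoemission will NOT occur.
The threshold wavelength is λ₀ = hc/φ = 436.6 nm.
Since 871.9 nm > 436.6 nm, the photons lack sufficient energy.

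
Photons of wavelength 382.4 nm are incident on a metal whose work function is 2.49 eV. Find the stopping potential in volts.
0.7523 V

The stopping potential V_s satisfies: eV_s = KE_max

First, find KE_max using Einstein's equation:
E_photon = hc/λ = 3.2423 eV
KE_max = E_photon - φ = 3.2423 - 2.49 = 0.7523 eV

Since eV_s = KE_max:
V_s = KE_max/e = 0.7523 V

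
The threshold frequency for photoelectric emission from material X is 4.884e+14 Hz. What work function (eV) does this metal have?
2.02 eV

At the threshold frequency, photon energy equals work function:
φ = hf₀

Calculating:
φ = (6.626×10⁻³⁴ J·s)(4.884e+14 Hz)
φ = 2.02 eV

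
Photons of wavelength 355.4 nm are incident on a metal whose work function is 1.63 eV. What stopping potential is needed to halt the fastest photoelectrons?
1.8586 V

The stopping potential V_s satisfies: eV_s = KE_max

First, find KE_max using Einstein's equation:
E_photon = hc/λ = 3.4886 eV
KE_max = E_photon - φ = 3.4886 - 1.63 = 1.8586 eV

Since eV_s = KE_max:
V_s = KE_max/e = 1.8586 V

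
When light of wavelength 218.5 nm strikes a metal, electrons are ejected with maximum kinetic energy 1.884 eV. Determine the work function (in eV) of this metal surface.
3.79 eV

From Einstein's photoelectric equation: KE_max = hf - φ = hc/λ - φ

Rearranging for φ:
φ = hc/λ - KE_max

Calculate photon energy:
E_photon = hc/λ = 5.6743 eV

Therefore:
φ = 5.6743 - 1.884 = 3.79 eV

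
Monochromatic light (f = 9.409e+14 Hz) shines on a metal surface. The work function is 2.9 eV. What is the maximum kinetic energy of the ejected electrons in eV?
0.9912 eV

Using Einstein's photoelectric equation: KE_max = hf - φ

First, calculate the photon energy:
E_photon = hf = (6.626×10⁻³⁴ J·s)(9.409e+14 Hz)
E_photon = 3.8912 eV

Then, the maximum kinetic energy:
KE_max = E_photon - φ = 3.8912 eV - 2.9 eV = 0.9912 eV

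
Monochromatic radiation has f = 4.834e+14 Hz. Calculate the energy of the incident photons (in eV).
1.9992 eV

Using E = hf:

E = hf = (6.626×10⁻³⁴ J·s)(4.834e+14 Hz)
E = 1.9992 eV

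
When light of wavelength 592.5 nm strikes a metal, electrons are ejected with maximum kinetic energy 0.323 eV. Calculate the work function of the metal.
1.77 eV

From Einstein's photoelectric equation: KE_max = hf - φ = hc/λ - φ

Rearranging for φ:
φ = hc/λ - KE_max

Calculate photon energy:
E_photon = hc/λ = 2.0926 eV

Therefore:
φ = 2.0926 - 0.323 = 1.77 eV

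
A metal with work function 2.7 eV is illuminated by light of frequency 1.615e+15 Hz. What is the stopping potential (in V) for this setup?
3.9791 V

The stopping potential V_s satisfies: eV_s = KE_max

First, find KE_max using Einstein's equation:
E_photon = hf = (6.626×10⁻³⁴ J·s)(1.615e+15 Hz) = 6.6791 eV
KE_max = E_photon - φ = 6.6791 - 2.7 = 3.9791 eV

Since eV_s = KE_max:
V_s = KE_max/e = 3.9791 V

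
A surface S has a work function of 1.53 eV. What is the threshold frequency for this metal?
3.6995e+14 Hz

The threshold frequency is when the photon energy equals the work function:
hf₀ = φ

Solving for f₀:
f₀ = φ/h = (1.53 eV × 1.602×10⁻¹⁹ J/eV) / (6.626×10⁻³⁴ J·s)
f₀ = 3.6995e+14 Hz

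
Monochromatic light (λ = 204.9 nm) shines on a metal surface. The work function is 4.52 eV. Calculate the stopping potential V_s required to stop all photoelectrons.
1.5310 V

The stopping potential V_s satisfies: eV_s = KE_max

First, find KE_max using Einstein's equation:
E_photon = hc/λ = 6.0510 eV
KE_max = E_photon - φ = 6.0510 - 4.52 = 1.5310 eV

Since eV_s = KE_max:
V_s = KE_max/e = 1.5310 V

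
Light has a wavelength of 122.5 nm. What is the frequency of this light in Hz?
2.4473e+15 Hz

Using the wave equation: c = fλ

Solving for frequency:
f = c/λ = (3×10⁸ m/s) / (122.5×10⁻⁹ m)
f = 2.4473e+15 Hz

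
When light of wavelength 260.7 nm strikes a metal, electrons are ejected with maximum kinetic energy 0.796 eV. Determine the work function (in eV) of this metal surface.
3.96 eV

From Einstein's photoelectric equation: KE_max = hf - φ = hc/λ - φ

Rearranging for φ:
φ = hc/λ - KE_max

Calculate photon energy:
E_photon = hc/λ = 4.7558 eV

Therefore:
φ = 4.7558 - 0.796 = 3.96 eV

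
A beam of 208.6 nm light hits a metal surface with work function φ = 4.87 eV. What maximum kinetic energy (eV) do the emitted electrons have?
1.0736 eV

Using Einstein's photoelectric equation: KE_max = hf - φ = hc/λ - φ

First, calculate the photon energy:
E_photon = hc/λ = (6.626×10⁻³⁴ J·s)(3×10⁸ m/s) / (208.6×10⁻⁹ m)
E_photon = 5.9436 eV

Then, the maximum kinetic energy:
KE_max = E_photon - φ = 5.9436 eV - 4.87 eV = 1.0736 eV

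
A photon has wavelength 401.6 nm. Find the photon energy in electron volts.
3.0873 eV

Using E = hf = hc/λ:

E = hc/λ = (6.626×10⁻³⁴ J·s)(3×10⁸ m/s) / (401.6×10⁻⁹ m)
E = 3.0873 eV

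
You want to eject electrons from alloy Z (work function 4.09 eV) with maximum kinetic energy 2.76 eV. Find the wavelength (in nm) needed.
181.00 nm

From Einstein's equation: KE_max = hc/λ - φ

Rearranging for λ:
hc/λ = KE_max + φ
λ = hc/(KE_max + φ)

Required photon energy:
E_photon = KE_max + φ = 2.76 + 4.09 = 6.85 eV

Required wavelength:
λ = hc/E_photon = (6.626×10⁻³⁴)(3×10⁸) / (6.85 × 1.602×10⁻¹⁹)
λ = 181.00 nm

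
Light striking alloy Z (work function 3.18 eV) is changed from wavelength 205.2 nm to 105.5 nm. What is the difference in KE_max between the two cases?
5.7099 eV

Using Einstein's equation: KE_max = hc/λ - φ

For λ₁ = 205.2 nm:
KE₁ = hc/λ₁ - φ = 6.0421 - 3.18 = 2.8621 eV

For λ₂ = 105.5 nm:
KE₂ = hc/λ₂ - φ = 11.7521 - 3.18 = 8.5721 eV

Change in KE:
ΔKE = KE₂ - KE₁ = 8.5721 - 2.8621 = 5.7099 eV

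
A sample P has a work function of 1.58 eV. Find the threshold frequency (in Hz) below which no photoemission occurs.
3.8204e+14 Hz

The threshold frequency is when the photon energy equals the work function:
hf₀ = φ

Solving for f₀:
f₀ = φ/h = (1.58 eV × 1.602×10⁻¹⁹ J/eV) / (6.626×10⁻³⁴ J·s)
f₀ = 3.8204e+14 Hz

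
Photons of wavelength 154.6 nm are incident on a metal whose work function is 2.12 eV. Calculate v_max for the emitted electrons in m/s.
1.4406e+06 m/s

First, find the maximum kinetic energy:
E_photon = hc/λ = 8.0197 eV
KE_max = E_photon - φ = 8.0197 - 2.12 = 5.8997 eV

Convert to Joules: KE_max = 5.8997 × 1.602×10⁻¹⁹ J = 9.4523e-19 J

Then use KE = ½mv² to find velocity:
v = √(2·KE/m) = √(2 × 9.4523e-19 J / 9.109e-31 kg)
v = 1.4406e+06 m/s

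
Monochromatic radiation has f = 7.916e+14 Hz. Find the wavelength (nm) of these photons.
378.72 nm

Using the wave equation: c = fλ

Solving for wavelength:
λ = c/f = (3×10⁸ m/s) / (7.916e+14 Hz)
λ = 378.72 nm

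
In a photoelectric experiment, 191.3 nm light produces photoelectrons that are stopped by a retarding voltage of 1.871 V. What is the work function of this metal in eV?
4.61 eV

The stopping potential gives the maximum kinetic energy: KE_max = eV_s = 1.871 eV

From Einstein's photoelectric equation: KE_max = hc/λ - φ
Rearranging: φ = hc/λ - KE_max

Calculate photon energy:
E_photon = hc/λ = (6.626×10⁻³⁴ J·s)(3×10⁸ m/s) / (191.3×10⁻⁹ m) = 6.4811 eV

Therefore:
φ = 6.4811 - 1.871 = 4.61 eV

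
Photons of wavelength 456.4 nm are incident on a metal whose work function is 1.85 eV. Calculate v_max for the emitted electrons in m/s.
5.5211e+05 m/s

First, find the maximum kinetic energy:
E_photon = hc/λ = 2.7166 eV
KE_max = E_photon - φ = 2.7166 - 1.85 = 0.8666 eV

Convert to Joules: KE_max = 0.8666 × 1.602×10⁻¹⁹ J = 1.3884e-19 J

Then use KE = ½mv² to find velocity:
v = √(2·KE/m) = √(2 × 1.3884e-19 J / 9.109e-31 kg)
v = 5.5211e+05 m/s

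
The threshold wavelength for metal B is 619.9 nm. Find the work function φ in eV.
2.00 eV

At the threshold wavelength, photon energy equals work function:
φ = hc/λ₀

Calculating:
φ = (6.626×10⁻³⁴ J·s)(3×10⁸ m/s) / (619.9×10⁻⁹ m)
φ = 2.00 eV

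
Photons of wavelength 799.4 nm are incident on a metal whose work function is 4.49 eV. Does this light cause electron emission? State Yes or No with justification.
No

For photoemission, the photon energy must exceed the work function.

Photon energy: E = hc/λ = 1.5510 eV
Work function: φ = 4.49 eV

Since E_photon (1.5510 eV) < φ (4.49 eV), photoemission will NOT occur.
The threshold wavelength is λ₀ = hc/φ = 276.1 nm.
Since 799.4 nm > 276.1 nm, the photons lack sufficient energy.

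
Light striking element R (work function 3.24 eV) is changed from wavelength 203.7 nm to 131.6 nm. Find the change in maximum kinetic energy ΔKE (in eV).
3.3347 eV

Using Einstein's equation: KE_max = hc/λ - φ

For λ₁ = 203.7 nm:
KE₁ = hc/λ₁ - φ = 6.0866 - 3.24 = 2.8466 eV

For λ₂ = 131.6 nm:
KE₂ = hc/λ₂ - φ = 9.4213 - 3.24 = 6.1813 eV

Change in KE:
ΔKE = KE₂ - KE₁ = 6.1813 - 2.8466 = 3.3347 eV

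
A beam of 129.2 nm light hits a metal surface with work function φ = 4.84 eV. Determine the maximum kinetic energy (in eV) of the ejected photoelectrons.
4.7563 eV

Using Einstein's photoelectric equation: KE_max = hf - φ = hc/λ - φ

First, calculate the photon energy:
E_photon = hc/λ = (6.626×10⁻³⁴ J·s)(3×10⁸ m/s) / (129.2×10⁻⁹ m)
E_photon = 9.5963 eV

Then, the maximum kinetic energy:
KE_max = E_photon - φ = 9.5963 eV - 4.84 eV = 4.7563 eV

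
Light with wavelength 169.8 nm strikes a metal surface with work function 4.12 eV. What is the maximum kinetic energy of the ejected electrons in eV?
3.1818 eV

Using Einstein's photoelectric equation: KE_max = hf - φ = hc/λ - φ

First, calculate the photon energy:
E_photon = hc/λ = (6.626×10⁻³⁴ J·s)(3×10⁸ m/s) / (169.8×10⁻⁹ m)
E_photon = 7.3018 eV

Then, the maximum kinetic energy:
KE_max = E_photon - φ = 7.3018 eV - 4.12 eV = 3.1818 eV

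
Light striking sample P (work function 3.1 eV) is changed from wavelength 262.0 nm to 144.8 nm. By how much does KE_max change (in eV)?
3.8302 eV

Using Einstein's equation: KE_max = hc/λ - φ

For λ₁ = 262.0 nm:
KE₁ = hc/λ₁ - φ = 4.7322 - 3.1 = 1.6322 eV

For λ₂ = 144.8 nm:
KE₂ = hc/λ₂ - φ = 8.5624 - 3.1 = 5.4624 eV

Change in KE:
ΔKE = KE₂ - KE₁ = 5.4624 - 1.6322 = 3.8302 eV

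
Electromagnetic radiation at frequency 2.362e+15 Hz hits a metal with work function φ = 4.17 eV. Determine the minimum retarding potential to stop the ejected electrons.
5.5984 V

The stopping potential V_s satisfies: eV_s = KE_max

First, find KE_max using Einstein's equation:
E_photon = hf = (6.626×10⁻³⁴ J·s)(2.362e+15 Hz) = 9.7684 eV
KE_max = E_photon - φ = 9.7684 - 4.17 = 5.5984 eV

Since eV_s = KE_max:
V_s = KE_max/e = 5.5984 V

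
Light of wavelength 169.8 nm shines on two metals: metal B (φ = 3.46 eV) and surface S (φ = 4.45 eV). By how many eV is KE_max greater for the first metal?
0.9900 eV

Using KE_max = hc/λ - φ for each metal:

Photon energy: E = hc/λ = 7.3018 eV

For metal B (φ₁ = 3.46 eV):
KE₁ = E - φ₁ = 7.3018 - 3.46 = 3.8418 eV

For surface S (φ₂ = 4.45 eV):
KE₂ = E - φ₂ = 7.3018 - 4.45 = 2.8518 eV

Difference:
ΔKE = KE₁ - KE₂ = 3.8418 - 2.8518 = 0.9900 eV

Note: The difference equals the difference in work functions: 4.45 - 3.46 = 0.99 eV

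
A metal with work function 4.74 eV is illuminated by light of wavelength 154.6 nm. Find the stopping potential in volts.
3.2797 V

The stopping potential V_s satisfies: eV_s = KE_max

First, find KE_max using Einstein's equation:
E_photon = hc/λ = 8.0197 eV
KE_max = E_photon - φ = 8.0197 - 4.74 = 3.2797 eV

Since eV_s = KE_max:
V_s = KE_max/e = 3.2797 V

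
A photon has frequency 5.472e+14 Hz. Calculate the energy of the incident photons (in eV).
2.2630 eV

Using E = hf:

E = hf = (6.626×10⁻³⁴ J·s)(5.472e+14 Hz)
E = 2.2630 eV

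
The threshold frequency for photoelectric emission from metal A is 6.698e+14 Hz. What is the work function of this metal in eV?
2.77 eV

At the threshold frequency, photon energy equals work function:
φ = hf₀

Calculating:
φ = (6.626×10⁻³⁴ J·s)(6.698e+14 Hz)
φ = 2.77 eV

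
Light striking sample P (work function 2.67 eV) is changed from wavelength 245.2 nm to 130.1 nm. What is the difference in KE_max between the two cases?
4.4735 eV

Using Einstein's equation: KE_max = hc/λ - φ

For λ₁ = 245.2 nm:
KE₁ = hc/λ₁ - φ = 5.0565 - 2.67 = 2.3865 eV

For λ₂ = 130.1 nm:
KE₂ = hc/λ₂ - φ = 9.5299 - 2.67 = 6.8599 eV

Change in KE:
ΔKE = KE₂ - KE₁ = 6.8599 - 2.3865 = 4.4735 eV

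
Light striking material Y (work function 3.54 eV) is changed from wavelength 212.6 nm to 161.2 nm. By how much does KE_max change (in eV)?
1.8595 eV

Using Einstein's equation: KE_max = hc/λ - φ

For λ₁ = 212.6 nm:
KE₁ = hc/λ₁ - φ = 5.8318 - 3.54 = 2.2918 eV

For λ₂ = 161.2 nm:
KE₂ = hc/λ₂ - φ = 7.6913 - 3.54 = 4.1513 eV

Change in KE:
ΔKE = KE₂ - KE₁ = 4.1513 - 2.2918 = 1.8595 eV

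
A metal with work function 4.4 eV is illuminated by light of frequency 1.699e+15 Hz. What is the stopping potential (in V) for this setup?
2.6265 V

The stopping potential V_s satisfies: eV_s = KE_max

First, find KE_max using Einstein's equation:
E_photon = hf = (6.626×10⁻³⁴ J·s)(1.699e+15 Hz) = 7.0265 eV
KE_max = E_photon - φ = 7.0265 - 4.4 = 2.6265 eV

Since eV_s = KE_max:
V_s = KE_max/e = 2.6265 V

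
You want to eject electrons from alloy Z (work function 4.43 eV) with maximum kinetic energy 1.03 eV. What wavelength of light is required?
227.08 nm

From Einstein's equation: KE_max = hc/λ - φ

Rearranging for λ:
hc/λ = KE_max + φ
λ = hc/(KE_max + φ)

Required photon energy:
E_photon = KE_max + φ = 1.03 + 4.43 = 5.46 eV

Required wavelength:
λ = hc/E_photon = (6.626×10⁻³⁴)(3×10⁸) / (5.46 × 1.602×10⁻¹⁹)
λ = 227.08 nm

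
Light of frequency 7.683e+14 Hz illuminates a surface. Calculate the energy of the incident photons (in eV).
3.1774 eV

Using E = hf:

E = hf = (6.626×10⁻³⁴ J·s)(7.683e+14 Hz)
E = 3.1774 eV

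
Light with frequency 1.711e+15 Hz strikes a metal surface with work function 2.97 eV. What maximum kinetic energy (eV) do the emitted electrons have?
4.1061 eV

Using Einstein's photoelectric equation: KE_max = hf - φ

First, calculate the photon energy:
E_photon = hf = (6.626×10⁻³⁴ J·s)(1.711e+15 Hz)
E_photon = 7.0761 eV

Then, the maximum kinetic energy:
KE_max = E_photon - φ = 7.0761 eV - 2.97 eV = 4.1061 eV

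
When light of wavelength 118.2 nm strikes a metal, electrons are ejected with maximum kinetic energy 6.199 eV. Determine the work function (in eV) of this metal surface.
4.29 eV

From Einstein's photoelectric equation: KE_max = hf - φ = hc/λ - φ

Rearranging for φ:
φ = hc/λ - KE_max

Calculate photon energy:
E_photon = hc/λ = 10.4894 eV

Therefore:
φ = 10.4894 - 6.199 = 4.29 eV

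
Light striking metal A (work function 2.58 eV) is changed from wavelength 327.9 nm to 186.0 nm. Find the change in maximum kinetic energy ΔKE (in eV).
2.8847 eV

Using Einstein's equation: KE_max = hc/λ - φ

For λ₁ = 327.9 nm:
KE₁ = hc/λ₁ - φ = 3.7812 - 2.58 = 1.2012 eV

For λ₂ = 186.0 nm:
KE₂ = hc/λ₂ - φ = 6.6658 - 2.58 = 4.0858 eV

Change in KE:
ΔKE = KE₂ - KE₁ = 4.0858 - 1.2012 = 2.8847 eV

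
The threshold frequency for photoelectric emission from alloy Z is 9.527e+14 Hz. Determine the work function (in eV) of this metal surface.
3.94 eV

At the threshold frequency, photon energy equals work function:
φ = hf₀

Calculating:
φ = (6.626×10⁻³⁴ J·s)(9.527e+14 Hz)
φ = 3.94 eV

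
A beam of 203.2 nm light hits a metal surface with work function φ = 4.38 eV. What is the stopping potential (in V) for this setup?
1.7216 V

The stopping potential V_s satisfies: eV_s = KE_max

First, find KE_max using Einstein's equation:
E_photon = hc/λ = 6.1016 eV
KE_max = E_photon - φ = 6.1016 - 4.38 = 1.7216 eV

Since eV_s = KE_max:
V_s = KE_max/e = 1.7216 V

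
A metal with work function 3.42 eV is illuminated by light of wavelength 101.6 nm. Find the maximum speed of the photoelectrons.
1.7577e+06 m/s

First, find the maximum kinetic energy:
E_photon = hc/λ = 12.2032 eV
KE_max = E_photon - φ = 12.2032 - 3.42 = 8.7832 eV

Convert to Joules: KE_max = 8.7832 × 1.602×10⁻¹⁹ J = 1.4072e-18 J

Then use KE = ½mv² to find velocity:
v = √(2·KE/m) = √(2 × 1.4072e-18 J / 9.109e-31 kg)
v = 1.7577e+06 m/s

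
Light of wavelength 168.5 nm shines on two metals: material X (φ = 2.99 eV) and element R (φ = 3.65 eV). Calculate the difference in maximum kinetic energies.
0.6600 eV

Using KE_max = hc/λ - φ for each metal:

Photon energy: E = hc/λ = 7.3581 eV

For material X (φ₁ = 2.99 eV):
KE₁ = E - φ₁ = 7.3581 - 2.99 = 4.3681 eV

For element R (φ₂ = 3.65 eV):
KE₂ = E - φ₂ = 7.3581 - 3.65 = 3.7081 eV

Difference:
ΔKE = KE₁ - KE₂ = 4.3681 - 3.7081 = 0.6600 eV

Note: The difference equals the difference in work functions: 3.65 - 2.99 = 0.66 eV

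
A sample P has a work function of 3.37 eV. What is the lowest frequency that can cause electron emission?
8.1486e+14 Hz

The threshold frequency is when the photon energy equals the work function:
hf₀ = φ

Solving for f₀:
f₀ = φ/h = (3.37 eV × 1.602×10⁻¹⁹ J/eV) / (6.626×10⁻³⁴ J·s)
f₀ = 8.1486e+14 Hz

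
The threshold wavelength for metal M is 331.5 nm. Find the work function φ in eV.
3.74 eV

At the threshold wavelength, photon energy equals work function:
φ = hc/λ₀

Calculating:
φ = (6.626×10⁻³⁴ J·s)(3×10⁸ m/s) / (331.5×10⁻⁹ m)
φ = 3.74 eV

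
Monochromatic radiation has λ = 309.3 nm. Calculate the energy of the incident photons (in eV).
4.0085 eV

Using E = hf = hc/λ:

E = hc/λ = (6.626×10⁻³⁴ J·s)(3×10⁸ m/s) / (309.3×10⁻⁹ m)
E = 4.0085 eV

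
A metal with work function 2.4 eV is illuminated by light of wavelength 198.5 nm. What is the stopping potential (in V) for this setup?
3.8461 V

The stopping potential V_s satisfies: eV_s = KE_max

First, find KE_max using Einstein's equation:
E_photon = hc/λ = 6.2461 eV
KE_max = E_photon - φ = 6.2461 - 2.4 = 3.8461 eV

Since eV_s = KE_max:
V_s = KE_max/e = 3.8461 V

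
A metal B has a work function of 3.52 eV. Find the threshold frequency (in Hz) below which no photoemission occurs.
8.5113e+14 Hz

The threshold frequency is when the photon energy equals the work function:
hf₀ = φ

Solving for f₀:
f₀ = φ/h = (3.52 eV × 1.602×10⁻¹⁹ J/eV) / (6.626×10⁻³⁴ J·s)
f₀ = 8.5113e+14 Hz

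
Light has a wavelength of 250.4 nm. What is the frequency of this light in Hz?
1.1973e+15 Hz

Using the wave equation: c = fλ

Solving for frequency:
f = c/λ = (3×10⁸ m/s) / (250.4×10⁻⁹ m)
f = 1.1973e+15 Hz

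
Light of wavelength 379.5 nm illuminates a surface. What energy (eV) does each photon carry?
3.2670 eV

Using E = hf = hc/λ:

E = hc/λ = (6.626×10⁻³⁴ J·s)(3×10⁸ m/s) / (379.5×10⁻⁹ m)
E = 3.2670 eV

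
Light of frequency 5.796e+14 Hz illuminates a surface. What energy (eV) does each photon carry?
2.3970 eV

Using E = hf:

E = hf = (6.626×10⁻³⁴ J·s)(5.796e+14 Hz)
E = 2.3970 eV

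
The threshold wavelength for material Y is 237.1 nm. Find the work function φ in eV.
5.23 eV

At the threshold wavelength, photon energy equals work function:
φ = hc/λ₀

Calculating:
φ = (6.626×10⁻³⁴ J·s)(3×10⁸ m/s) / (237.1×10⁻⁹ m)
φ = 5.23 eV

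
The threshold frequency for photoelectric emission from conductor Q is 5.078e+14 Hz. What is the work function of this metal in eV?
2.10 eV

At the threshold frequency, photon energy equals work function:
φ = hf₀

Calculating:
φ = (6.626×10⁻³⁴ J·s)(5.078e+14 Hz)
φ = 2.10 eV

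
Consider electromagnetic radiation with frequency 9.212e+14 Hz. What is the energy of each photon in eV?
3.8098 eV

Using E = hf:

E = hf = (6.626×10⁻³⁴ J·s)(9.212e+14 Hz)
E = 3.8098 eV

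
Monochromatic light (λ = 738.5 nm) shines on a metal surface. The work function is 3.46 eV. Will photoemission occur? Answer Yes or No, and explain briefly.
No

For photoemission, the photon energy must exceed the work function.

Photon energy: E = hc/λ = 1.6789 eV
Work function: φ = 3.46 eV

Since E_photon (1.6789 eV) < φ (3.46 eV), photoemission will NOT occur.
The threshold wavelength is λ₀ = hc/φ = 358.3 nm.
Since 738.5 nm > 358.3 nm, the photons lack sufficient energy.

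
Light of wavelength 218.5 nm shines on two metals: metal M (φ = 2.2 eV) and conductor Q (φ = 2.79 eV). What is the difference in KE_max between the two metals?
0.5900 eV

Using KE_max = hc/λ - φ for each metal:

Photon energy: E = hc/λ = 5.6743 eV

For metal M (φ₁ = 2.2 eV):
KE₁ = E - φ₁ = 5.6743 - 2.2 = 3.4743 eV

For conductor Q (φ₂ = 2.79 eV):
KE₂ = E - φ₂ = 5.6743 - 2.79 = 2.8843 eV

Difference:
ΔKE = KE₁ - KE₂ = 3.4743 - 2.8843 = 0.5900 eV

Note: The difference equals the difference in work functions: 2.79 - 2.2 = 0.59 eV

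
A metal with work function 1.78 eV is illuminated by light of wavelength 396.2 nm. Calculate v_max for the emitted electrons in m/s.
6.8895e+05 m/s

First, find the maximum kinetic energy:
E_photon = hc/λ = 3.1293 eV
KE_max = E_photon - φ = 3.1293 - 1.78 = 1.3493 eV

Convert to Joules: KE_max = 1.3493 × 1.602×10⁻¹⁹ J = 2.1619e-19 J

Then use KE = ½mv² to find velocity:
v = √(2·KE/m) = √(2 × 2.1619e-19 J / 9.109e-31 kg)
v = 6.8895e+05 m/s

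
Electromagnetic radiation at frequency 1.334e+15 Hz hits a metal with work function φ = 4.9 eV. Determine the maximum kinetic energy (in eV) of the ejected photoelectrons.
0.6170 eV

Using Einstein's photoelectric equation: KE_max = hf - φ

First, calculate the photon energy:
E_photon = hf = (6.626×10⁻³⁴ J·s)(1.334e+15 Hz)
E_photon = 5.5170 eV

Then, the maximum kinetic energy:
KE_max = E_photon - φ = 5.5170 eV - 4.9 eV = 0.6170 eV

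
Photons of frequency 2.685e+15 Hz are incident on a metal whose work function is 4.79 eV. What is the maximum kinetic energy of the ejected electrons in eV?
6.3143 eV

Using Einstein's photoelectric equation: KE_max = hf - φ

First, calculate the photon energy:
E_photon = hf = (6.626×10⁻³⁴ J·s)(2.685e+15 Hz)
E_photon = 11.1043 eV

Then, the maximum kinetic energy:
KE_max = E_photon - φ = 11.1043 eV - 4.79 eV = 6.3143 eV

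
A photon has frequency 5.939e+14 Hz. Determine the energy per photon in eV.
2.4562 eV

Using E = hf:

E = hf = (6.626×10⁻³⁴ J·s)(5.939e+14 Hz)
E = 2.4562 eV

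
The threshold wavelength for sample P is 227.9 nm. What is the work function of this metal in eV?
5.44 eV

At the threshold wavelength, photon energy equals work function:
φ = hc/λ₀

Calculating:
φ = (6.626×10⁻³⁴ J·s)(3×10⁸ m/s) / (227.9×10⁻⁹ m)
φ = 5.44 eV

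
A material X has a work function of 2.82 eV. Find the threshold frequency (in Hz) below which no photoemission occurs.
6.8187e+14 Hz

The threshold frequency is when the photon energy equals the work function:
hf₀ = φ

Solving for f₀:
f₀ = φ/h = (2.82 eV × 1.602×10⁻¹⁹ J/eV) / (6.626×10⁻³⁴ J·s)
f₀ = 6.8187e+14 Hz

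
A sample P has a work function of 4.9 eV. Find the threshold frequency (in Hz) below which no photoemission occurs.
1.1848e+15 Hz

The threshold frequency is when the photon energy equals the work function:
hf₀ = φ

Solving for f₀:
f₀ = φ/h = (4.9 eV × 1.602×10⁻¹⁹ J/eV) / (6.626×10⁻³⁴ J·s)
f₀ = 1.1848e+15 Hz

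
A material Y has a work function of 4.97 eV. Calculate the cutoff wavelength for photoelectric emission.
249.47 nm

The threshold wavelength is when the photon energy equals the work function:
hc/λ₀ = φ

Solving for λ₀:
λ₀ = hc/φ = (6.626×10⁻³⁴ J·s)(3×10⁸ m/s) / (4.97 eV × 1.602×10⁻¹⁹ J/eV)
λ₀ = 249.47 nm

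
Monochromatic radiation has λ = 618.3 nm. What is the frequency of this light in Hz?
4.8487e+14 Hz

Using the wave equation: c = fλ

Solving for frequency:
f = c/λ = (3×10⁸ m/s) / (618.3×10⁻⁹ m)
f = 4.8487e+14 Hz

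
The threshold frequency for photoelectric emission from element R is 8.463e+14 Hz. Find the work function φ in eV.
3.50 eV

At the threshold frequency, photon energy equals work function:
φ = hf₀

Calculating:
φ = (6.626×10⁻³⁴ J·s)(8.463e+14 Hz)
φ = 3.50 eV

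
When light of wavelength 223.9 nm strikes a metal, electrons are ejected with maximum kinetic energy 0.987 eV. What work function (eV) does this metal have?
4.55 eV

From Einstein's photoelectric equation: KE_max = hf - φ = hc/λ - φ

Rearranging for φ:
φ = hc/λ - KE_max

Calculate photon energy:
E_photon = hc/λ = 5.5375 eV

Therefore:
φ = 5.5375 - 0.987 = 4.55 eV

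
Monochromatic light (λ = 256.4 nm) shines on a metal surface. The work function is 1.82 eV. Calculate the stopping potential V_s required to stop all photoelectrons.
3.0156 V

The stopping potential V_s satisfies: eV_s = KE_max

First, find KE_max using Einstein's equation:
E_photon = hc/λ = 4.8356 eV
KE_max = E_photon - φ = 4.8356 - 1.82 = 3.0156 eV

Since eV_s = KE_max:
V_s = KE_max/e = 3.0156 V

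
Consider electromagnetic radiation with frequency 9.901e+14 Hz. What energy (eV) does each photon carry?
4.0947 eV

Using E = hf:

E = hf = (6.626×10⁻³⁴ J·s)(9.901e+14 Hz)
E = 4.0947 eV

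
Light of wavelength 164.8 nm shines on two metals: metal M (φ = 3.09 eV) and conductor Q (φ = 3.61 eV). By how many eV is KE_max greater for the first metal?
0.5200 eV

Using KE_max = hc/λ - φ for each metal:

Photon energy: E = hc/λ = 7.5233 eV

For metal M (φ₁ = 3.09 eV):
KE₁ = E - φ₁ = 7.5233 - 3.09 = 4.4333 eV

For conductor Q (φ₂ = 3.61 eV):
KE₂ = E - φ₂ = 7.5233 - 3.61 = 3.9133 eV

Difference:
ΔKE = KE₁ - KE₂ = 4.4333 - 3.9133 = 0.5200 eV

Note: The difference equals the difference in work functions: 3.61 - 3.09 = 0.52 eV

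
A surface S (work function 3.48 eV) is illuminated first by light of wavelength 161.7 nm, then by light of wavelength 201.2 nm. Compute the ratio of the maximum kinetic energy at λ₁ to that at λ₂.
1.5612

Using Einstein's equation: KE_max = hc/λ - φ

For λ₁ = 161.7 nm:
E₁ = hc/λ₁ = 7.6675 eV
KE₁ = E₁ - φ = 7.6675 - 3.48 = 4.1875 eV

For λ₂ = 201.2 nm:
E₂ = hc/λ₂ = 6.1622 eV
KE₂ = E₂ - φ = 6.1622 - 3.48 = 2.6822 eV

Ratio: KE₁/KE₂ = 4.1875/2.6822 = 1.5612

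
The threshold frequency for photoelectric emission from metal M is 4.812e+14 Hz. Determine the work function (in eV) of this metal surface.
1.99 eV

At the threshold frequency, photon energy equals work function:
φ = hf₀

Calculating:
φ = (6.626×10⁻³⁴ J·s)(4.812e+14 Hz)
φ = 1.99 eV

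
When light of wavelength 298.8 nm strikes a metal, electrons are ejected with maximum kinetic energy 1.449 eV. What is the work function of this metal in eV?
2.70 eV

From Einstein's photoelectric equation: KE_max = hf - φ = hc/λ - φ

Rearranging for φ:
φ = hc/λ - KE_max

Calculate photon energy:
E_photon = hc/λ = 4.1494 eV

Therefore:
φ = 4.1494 - 1.449 = 2.70 eV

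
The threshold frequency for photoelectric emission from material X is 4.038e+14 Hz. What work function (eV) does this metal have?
1.67 eV

At the threshold frequency, photon energy equals work function:
φ = hf₀

Calculating:
φ = (6.626×10⁻³⁴ J·s)(4.038e+14 Hz)
φ = 1.67 eV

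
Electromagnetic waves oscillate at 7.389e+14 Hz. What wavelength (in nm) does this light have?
405.73 nm

Using the wave equation: c = fλ

Solving for wavelength:
λ = c/f = (3×10⁸ m/s) / (7.389e+14 Hz)
λ = 405.73 nm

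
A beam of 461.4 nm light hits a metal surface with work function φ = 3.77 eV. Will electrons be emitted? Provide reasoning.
No

For photoemission, the photon energy must exceed the work function.

Photon energy: E = hc/λ = 2.6871 eV
Work function: φ = 3.77 eV

Since E_photon (2.6871 eV) < φ (3.77 eV), photoemission will NOT occur.
The threshold wavelength is λ₀ = hc/φ = 328.9 nm.
Since 461.4 nm > 328.9 nm, the photons lack sufficient energy.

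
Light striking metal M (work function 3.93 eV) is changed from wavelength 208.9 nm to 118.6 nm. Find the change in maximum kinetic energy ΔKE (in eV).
4.5189 eV

Using Einstein's equation: KE_max = hc/λ - φ

For λ₁ = 208.9 nm:
KE₁ = hc/λ₁ - φ = 5.9351 - 3.93 = 2.0051 eV

For λ₂ = 118.6 nm:
KE₂ = hc/λ₂ - φ = 10.4540 - 3.93 = 6.5240 eV

Change in KE:
ΔKE = KE₂ - KE₁ = 6.5240 - 2.0051 = 4.5189 eV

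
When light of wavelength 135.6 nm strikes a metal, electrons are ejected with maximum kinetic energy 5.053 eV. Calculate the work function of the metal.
4.09 eV

From Einstein's photoelectric equation: KE_max = hf - φ = hc/λ - φ

Rearranging for φ:
φ = hc/λ - KE_max

Calculate photon energy:
E_photon = hc/λ = 9.1434 eV

Therefore:
φ = 9.1434 - 5.053 = 4.09 eV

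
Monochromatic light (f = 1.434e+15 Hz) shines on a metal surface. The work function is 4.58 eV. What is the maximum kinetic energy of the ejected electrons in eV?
1.3505 eV

Using Einstein's photoelectric equation: KE_max = hf - φ

First, calculate the photon energy:
E_photon = hf = (6.626×10⁻³⁴ J·s)(1.434e+15 Hz)
E_photon = 5.9305 eV

Then, the maximum kinetic energy:
KE_max = E_photon - φ = 5.9305 eV - 4.58 eV = 1.3505 eV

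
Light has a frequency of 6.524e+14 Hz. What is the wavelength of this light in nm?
459.52 nm

Using the wave equation: c = fλ

Solving for wavelength:
λ = c/f = (3×10⁸ m/s) / (6.524e+14 Hz)
λ = 459.52 nm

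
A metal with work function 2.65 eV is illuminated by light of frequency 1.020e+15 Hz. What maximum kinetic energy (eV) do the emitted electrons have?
1.5684 eV

Using Einstein's photoelectric equation: KE_max = hf - φ

First, calculate the photon energy:
E_photon = hf = (6.626×10⁻³⁴ J·s)(1.020e+15 Hz)
E_photon = 4.2184 eV

Then, the maximum kinetic energy:
KE_max = E_photon - φ = 4.2184 eV - 2.65 eV = 1.5684 eV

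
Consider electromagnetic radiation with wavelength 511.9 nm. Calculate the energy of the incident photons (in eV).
2.4220 eV

Using E = hf = hc/λ:

E = hc/λ = (6.626×10⁻³⁴ J·s)(3×10⁸ m/s) / (511.9×10⁻⁹ m)
E = 2.4220 eV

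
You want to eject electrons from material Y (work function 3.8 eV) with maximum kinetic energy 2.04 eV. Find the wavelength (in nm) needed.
212.30 nm

From Einstein's equation: KE_max = hc/λ - φ

Rearranging for λ:
hc/λ = KE_max + φ
λ = hc/(KE_max + φ)

Required photon energy:
E_photon = KE_max + φ = 2.04 + 3.8 = 5.84 eV

Required wavelength:
λ = hc/E_photon = (6.626×10⁻³⁴)(3×10⁸) / (5.84 × 1.602×10⁻¹⁹)
λ = 212.30 nm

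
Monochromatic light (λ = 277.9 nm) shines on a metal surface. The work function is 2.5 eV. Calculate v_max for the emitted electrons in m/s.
8.3065e+05 m/s

First, find the maximum kinetic energy:
E_photon = hc/λ = 4.4615 eV
KE_max = E_photon - φ = 4.4615 - 2.5 = 1.9615 eV

Convert to Joules: KE_max = 1.9615 × 1.602×10⁻¹⁹ J = 3.1426e-19 J

Then use KE = ½mv² to find velocity:
v = √(2·KE/m) = √(2 × 3.1426e-19 J / 9.109e-31 kg)
v = 8.3065e+05 m/s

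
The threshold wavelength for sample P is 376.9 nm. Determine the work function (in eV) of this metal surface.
3.29 eV

At the threshold wavelength, photon energy equals work function:
φ = hc/λ₀

Calculating:
φ = (6.626×10⁻³⁴ J·s)(3×10⁸ m/s) / (376.9×10⁻⁹ m)
φ = 3.29 eV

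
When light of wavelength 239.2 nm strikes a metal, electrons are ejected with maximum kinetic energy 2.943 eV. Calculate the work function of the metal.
2.24 eV

From Einstein's photoelectric equation: KE_max = hf - φ = hc/λ - φ

Rearranging for φ:
φ = hc/λ - KE_max

Calculate photon energy:
E_photon = hc/λ = 5.1833 eV

Therefore:
φ = 5.1833 - 2.943 = 2.24 eV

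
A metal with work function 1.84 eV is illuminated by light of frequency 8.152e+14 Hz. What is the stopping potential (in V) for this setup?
1.5314 V

The stopping potential V_s satisfies: eV_s = KE_max

First, find KE_max using Einstein's equation:
E_photon = hf = (6.626×10⁻³⁴ J·s)(8.152e+14 Hz) = 3.3714 eV
KE_max = E_photon - φ = 3.3714 - 1.84 = 1.5314 eV

Since eV_s = KE_max:
V_s = KE_max/e = 1.5314 V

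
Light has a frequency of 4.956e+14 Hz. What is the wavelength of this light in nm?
604.91 nm

Using the wave equation: c = fλ

Solving for wavelength:
λ = c/f = (3×10⁸ m/s) / (4.956e+14 Hz)
λ = 604.91 nm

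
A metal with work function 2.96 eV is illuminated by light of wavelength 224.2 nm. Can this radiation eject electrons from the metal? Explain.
Yes

For photoemission, the photon energy must exceed the work function.

Photon energy: E = hc/λ = 5.5301 eV
Work function: φ = 2.96 eV

Since E_photon (5.5301 eV) > φ (2.96 eV), photoemission WILL occur.
The threshold wavelength is λ₀ = hc/φ = 418.9 nm.
Since 224.2 nm < 418.9 nm, the light has sufficient energy.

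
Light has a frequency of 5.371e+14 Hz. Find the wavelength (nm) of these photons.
558.17 nm

Using the wave equation: c = fλ

Solving for wavelength:
λ = c/f = (3×10⁸ m/s) / (5.371e+14 Hz)
λ = 558.17 nm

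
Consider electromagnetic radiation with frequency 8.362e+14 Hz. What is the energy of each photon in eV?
3.4582 eV

Using E = hf:

E = hf = (6.626×10⁻³⁴ J·s)(8.362e+14 Hz)
E = 3.4582 eV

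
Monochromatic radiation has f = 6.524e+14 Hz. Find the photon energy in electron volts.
2.6981 eV

Using E = hf:

E = hf = (6.626×10⁻³⁴ J·s)(6.524e+14 Hz)
E = 2.6981 eV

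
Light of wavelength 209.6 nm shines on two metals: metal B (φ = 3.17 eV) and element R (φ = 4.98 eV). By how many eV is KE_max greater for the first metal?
1.8100 eV

Using KE_max = hc/λ - φ for each metal:

Photon energy: E = hc/λ = 5.9153 eV

For metal B (φ₁ = 3.17 eV):
KE₁ = E - φ₁ = 5.9153 - 3.17 = 2.7453 eV

For element R (φ₂ = 4.98 eV):
KE₂ = E - φ₂ = 5.9153 - 4.98 = 0.9353 eV

Difference:
ΔKE = KE₁ - KE₂ = 2.7453 - 0.9353 = 1.8100 eV

Note: The difference equals the difference in work functions: 4.98 - 3.17 = 1.81 eV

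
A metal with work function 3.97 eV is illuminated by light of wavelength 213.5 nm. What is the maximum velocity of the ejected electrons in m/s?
8.0391e+05 m/s

First, find the maximum kinetic energy:
E_photon = hc/λ = 5.8072 eV
KE_max = E_photon - φ = 5.8072 - 3.97 = 1.8372 eV

Convert to Joules: KE_max = 1.8372 × 1.602×10⁻¹⁹ J = 2.9436e-19 J

Then use KE = ½mv² to find velocity:
v = √(2·KE/m) = √(2 × 2.9436e-19 J / 9.109e-31 kg)
v = 8.0391e+05 m/s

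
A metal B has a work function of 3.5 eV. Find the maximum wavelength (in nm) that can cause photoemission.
354.24 nm

The threshold wavelength is when the photon energy equals the work function:
hc/λ₀ = φ

Solving for λ₀:
λ₀ = hc/φ = (6.626×10⁻³⁴ J·s)(3×10⁸ m/s) / (3.5 eV × 1.602×10⁻¹⁹ J/eV)
λ₀ = 354.24 nm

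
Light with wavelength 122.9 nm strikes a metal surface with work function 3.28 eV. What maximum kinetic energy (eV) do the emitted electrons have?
6.8082 eV

Using Einstein's photoelectric equation: KE_max = hf - φ = hc/λ - φ

First, calculate the photon energy:
E_photon = hc/λ = (6.626×10⁻³⁴ J·s)(3×10⁸ m/s) / (122.9×10⁻⁹ m)
E_photon = 10.0882 eV

Then, the maximum kinetic energy:
KE_max = E_photon - φ = 10.0882 eV - 3.28 eV = 6.8082 eV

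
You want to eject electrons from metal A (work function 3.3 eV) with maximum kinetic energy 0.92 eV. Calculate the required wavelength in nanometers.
293.80 nm

From Einstein's equation: KE_max = hc/λ - φ

Rearranging for λ:
hc/λ = KE_max + φ
λ = hc/(KE_max + φ)

Required photon energy:
E_photon = KE_max + φ = 0.92 + 3.3 = 4.22 eV

Required wavelength:
λ = hc/E_photon = (6.626×10⁻³⁴)(3×10⁸) / (4.22 × 1.602×10⁻¹⁹)
λ = 293.80 nm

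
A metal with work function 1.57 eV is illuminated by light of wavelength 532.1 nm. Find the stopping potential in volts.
0.7601 V

The stopping potential V_s satisfies: eV_s = KE_max

First, find KE_max using Einstein's equation:
E_photon = hc/λ = 2.3301 eV
KE_max = E_photon - φ = 2.3301 - 1.57 = 0.7601 eV

Since eV_s = KE_max:
V_s = KE_max/e = 0.7601 V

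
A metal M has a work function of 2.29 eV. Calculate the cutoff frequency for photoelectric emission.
5.5372e+14 Hz

The threshold frequency is when the photon energy equals the work function:
hf₀ = φ

Solving for f₀:
f₀ = φ/h = (2.29 eV × 1.602×10⁻¹⁹ J/eV) / (6.626×10⁻³⁴ J·s)
f₀ = 5.5372e+14 Hz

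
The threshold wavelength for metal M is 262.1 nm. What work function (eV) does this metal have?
4.73 eV

At the threshold wavelength, photon energy equals work function:
φ = hc/λ₀

Calculating:
φ = (6.626×10⁻³⁴ J·s)(3×10⁸ m/s) / (262.1×10⁻⁹ m)
φ = 4.73 eV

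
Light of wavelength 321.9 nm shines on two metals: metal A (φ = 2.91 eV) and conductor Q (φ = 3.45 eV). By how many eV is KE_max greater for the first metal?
0.5400 eV

Using KE_max = hc/λ - φ for each metal:

Photon energy: E = hc/λ = 3.8516 eV

For metal A (φ₁ = 2.91 eV):
KE₁ = E - φ₁ = 3.8516 - 2.91 = 0.9416 eV

For conductor Q (φ₂ = 3.45 eV):
KE₂ = E - φ₂ = 3.8516 - 3.45 = 0.4016 eV

Difference:
ΔKE = KE₁ - KE₂ = 0.9416 - 0.4016 = 0.5400 eV

Note: The difference equals the difference in work functions: 3.45 - 2.91 = 0.54 eV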